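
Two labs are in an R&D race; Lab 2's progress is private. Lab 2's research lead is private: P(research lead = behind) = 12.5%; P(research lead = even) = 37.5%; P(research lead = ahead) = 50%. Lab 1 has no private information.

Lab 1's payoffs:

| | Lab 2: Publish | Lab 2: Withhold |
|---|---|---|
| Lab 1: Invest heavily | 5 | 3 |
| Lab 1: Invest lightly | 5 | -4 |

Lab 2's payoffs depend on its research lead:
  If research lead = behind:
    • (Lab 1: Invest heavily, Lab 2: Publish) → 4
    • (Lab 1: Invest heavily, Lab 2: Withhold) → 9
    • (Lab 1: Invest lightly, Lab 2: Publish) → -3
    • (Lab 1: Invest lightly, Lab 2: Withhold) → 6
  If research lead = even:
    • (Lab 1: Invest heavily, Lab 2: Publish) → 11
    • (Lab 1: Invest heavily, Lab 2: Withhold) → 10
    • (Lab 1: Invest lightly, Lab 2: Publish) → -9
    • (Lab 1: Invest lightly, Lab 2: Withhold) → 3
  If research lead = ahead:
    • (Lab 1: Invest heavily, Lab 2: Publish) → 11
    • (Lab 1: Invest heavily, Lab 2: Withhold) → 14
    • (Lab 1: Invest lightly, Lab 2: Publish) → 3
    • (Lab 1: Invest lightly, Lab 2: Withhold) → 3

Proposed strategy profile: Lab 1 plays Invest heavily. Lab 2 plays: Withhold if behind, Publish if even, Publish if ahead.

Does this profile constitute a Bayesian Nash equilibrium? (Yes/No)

Lab 1 plays Invest heavily: E[Invest heavily] = 0.125·(3) + 0.375·(5) + 0.5·(5) = 4.75; E[Invest lightly] = 3.875. Best-responding. ✓
Lab 2 (research lead behind), facing Invest heavily: Publish gives 4, Withhold gives 9. Proposed Withhold is best. ✓
Lab 2 (research lead even), facing Invest heavily: Publish gives 11, Withhold gives 10. Proposed Publish is best. ✓
Lab 2 (research lead ahead), facing Invest heavily: Publish gives 11, Withhold gives 14. Proposed Publish is not best — profitable deviation exists. ✗

No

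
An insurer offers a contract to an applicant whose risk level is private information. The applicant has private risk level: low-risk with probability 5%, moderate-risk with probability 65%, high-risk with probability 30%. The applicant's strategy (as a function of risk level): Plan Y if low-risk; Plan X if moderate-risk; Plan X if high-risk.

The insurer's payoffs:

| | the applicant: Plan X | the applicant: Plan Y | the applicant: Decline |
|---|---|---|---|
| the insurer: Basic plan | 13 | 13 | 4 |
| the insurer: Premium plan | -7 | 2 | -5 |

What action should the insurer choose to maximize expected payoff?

E[Basic plan] = 0.05·(13) + 0.65·(13) + 0.3·(13) = 13
E[Premium plan] = 0.05·(2) + 0.65·(-7) + 0.3·(-7) = -6.55
Best response: Basic plan (13 is the largest).

Basic plan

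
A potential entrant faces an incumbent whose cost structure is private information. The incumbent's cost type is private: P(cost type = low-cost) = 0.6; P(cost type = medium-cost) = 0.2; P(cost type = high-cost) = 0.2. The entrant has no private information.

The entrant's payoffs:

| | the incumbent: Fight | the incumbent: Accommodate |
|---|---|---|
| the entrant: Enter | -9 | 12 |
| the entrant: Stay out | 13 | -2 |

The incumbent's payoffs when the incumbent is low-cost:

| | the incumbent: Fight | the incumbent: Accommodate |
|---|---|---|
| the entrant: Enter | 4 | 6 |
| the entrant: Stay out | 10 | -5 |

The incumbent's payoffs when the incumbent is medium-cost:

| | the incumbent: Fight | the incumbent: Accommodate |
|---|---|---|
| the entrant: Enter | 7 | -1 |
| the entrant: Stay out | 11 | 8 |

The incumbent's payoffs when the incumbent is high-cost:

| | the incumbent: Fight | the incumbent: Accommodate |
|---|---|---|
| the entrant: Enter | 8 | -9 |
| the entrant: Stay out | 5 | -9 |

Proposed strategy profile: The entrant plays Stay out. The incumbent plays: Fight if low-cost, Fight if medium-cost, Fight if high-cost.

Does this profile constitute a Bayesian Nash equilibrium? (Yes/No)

The entrant plays Stay out: E[Stay out] = 0.6·(13) + 0.2·(13) + 0.2·(13) = 13; E[Enter] = -9. Best-responding. ✓
The incumbent (cost type low-cost), facing Stay out: Fight gives 10, Accommodate gives -5. Proposed Fight is best. ✓
The incumbent (cost type medium-cost), facing Stay out: Fight gives 11, Accommodate gives 8. Proposed Fight is best. ✓
The incumbent (cost type high-cost), facing Stay out: Fight gives 5, Accommodate gives -9. Proposed Fight is best. ✓

Yes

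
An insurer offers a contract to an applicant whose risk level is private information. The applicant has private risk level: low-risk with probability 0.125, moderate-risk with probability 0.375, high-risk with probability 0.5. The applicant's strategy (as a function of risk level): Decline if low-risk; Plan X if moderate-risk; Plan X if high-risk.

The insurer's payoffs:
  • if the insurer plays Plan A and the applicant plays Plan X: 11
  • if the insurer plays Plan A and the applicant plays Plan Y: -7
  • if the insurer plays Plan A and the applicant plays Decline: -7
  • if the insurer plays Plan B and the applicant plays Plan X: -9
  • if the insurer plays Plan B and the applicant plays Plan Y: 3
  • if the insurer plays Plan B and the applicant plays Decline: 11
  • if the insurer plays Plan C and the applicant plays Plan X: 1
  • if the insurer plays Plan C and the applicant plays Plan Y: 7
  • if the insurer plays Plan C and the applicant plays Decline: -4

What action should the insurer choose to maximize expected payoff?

E[Plan A] = 0.125·(-7) + 0.375·(11) + 0.5·(11) = 8.75
E[Plan B] = 0.125·(11) + 0.375·(-9) + 0.5·(-9) = -6.5
E[Plan C] = 0.125·(-4) + 0.375·(1) + 0.5·(1) = 0.375
Best response: Plan A (8.75 is the largest).

Plan A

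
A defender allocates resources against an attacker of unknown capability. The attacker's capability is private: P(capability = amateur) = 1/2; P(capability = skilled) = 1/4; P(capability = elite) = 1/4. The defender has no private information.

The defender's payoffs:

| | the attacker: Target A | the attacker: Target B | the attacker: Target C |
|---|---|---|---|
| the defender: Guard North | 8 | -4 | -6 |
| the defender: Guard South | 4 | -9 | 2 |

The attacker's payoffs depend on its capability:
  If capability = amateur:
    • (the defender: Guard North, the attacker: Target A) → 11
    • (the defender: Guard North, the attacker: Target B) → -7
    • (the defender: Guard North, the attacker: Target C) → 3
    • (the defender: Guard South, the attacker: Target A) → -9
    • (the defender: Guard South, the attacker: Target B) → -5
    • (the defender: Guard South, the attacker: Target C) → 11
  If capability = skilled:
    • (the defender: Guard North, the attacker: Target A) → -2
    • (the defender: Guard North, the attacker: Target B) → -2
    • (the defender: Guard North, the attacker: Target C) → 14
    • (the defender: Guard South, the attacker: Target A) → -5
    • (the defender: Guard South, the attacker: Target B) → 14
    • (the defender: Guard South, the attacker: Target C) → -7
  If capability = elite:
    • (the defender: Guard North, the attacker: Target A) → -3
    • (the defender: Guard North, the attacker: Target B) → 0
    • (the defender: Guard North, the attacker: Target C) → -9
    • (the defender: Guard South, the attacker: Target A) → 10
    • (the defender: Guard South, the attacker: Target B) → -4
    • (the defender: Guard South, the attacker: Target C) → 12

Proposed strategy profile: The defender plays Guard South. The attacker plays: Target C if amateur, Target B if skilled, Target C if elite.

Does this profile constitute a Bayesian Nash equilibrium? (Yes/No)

Yes

A profile is a BNE iff every type of every player is best-responding given beliefs about the other side.
The defender plays Guard South: E[Guard South] = 1/2·(2) + 1/4·(-9) + 1/4·(2) = -3/4; E[Guard North] = -11/2. Best-responding. ✓
The attacker (capability amateur), facing Guard South: Target A gives -9, Target B gives -5, Target C gives 11. Proposed Target C is best. ✓
The attacker (capability skilled), facing Guard South: Target A gives -5, Target B gives 14, Target C gives -7. Proposed Target B is best. ✓
The attacker (capability elite), facing Guard South: Target A gives 10, Target B gives -4, Target C gives 12. Proposed Target C is best. ✓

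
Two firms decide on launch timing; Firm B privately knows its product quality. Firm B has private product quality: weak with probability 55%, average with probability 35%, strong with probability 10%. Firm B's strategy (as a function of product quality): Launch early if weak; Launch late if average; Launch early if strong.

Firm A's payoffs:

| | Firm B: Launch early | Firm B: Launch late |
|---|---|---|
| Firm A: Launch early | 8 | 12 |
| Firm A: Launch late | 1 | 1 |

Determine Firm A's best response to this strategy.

Launch early

E[Launch early] = 0.55·(8) + 0.35·(12) + 0.1·(8) = 9.4
E[Launch late] = 0.55·(1) + 0.35·(1) + 0.1·(1) = 1
Best response: Launch early (9.4 is the largest).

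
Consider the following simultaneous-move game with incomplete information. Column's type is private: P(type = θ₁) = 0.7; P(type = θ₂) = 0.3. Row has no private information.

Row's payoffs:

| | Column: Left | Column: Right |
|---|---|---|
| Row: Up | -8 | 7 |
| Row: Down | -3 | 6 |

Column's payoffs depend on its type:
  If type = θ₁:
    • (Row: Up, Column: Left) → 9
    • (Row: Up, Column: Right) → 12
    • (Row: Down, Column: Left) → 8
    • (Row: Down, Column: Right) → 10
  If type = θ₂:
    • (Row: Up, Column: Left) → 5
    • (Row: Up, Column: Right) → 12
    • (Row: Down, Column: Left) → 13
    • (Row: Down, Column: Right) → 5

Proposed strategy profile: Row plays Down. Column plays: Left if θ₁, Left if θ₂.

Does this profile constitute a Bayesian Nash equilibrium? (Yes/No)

No

A profile is a BNE iff every type of every player is best-responding given beliefs about the other side.
Row plays Down: E[Down] = 0.7·(-3) + 0.3·(-3) = -3; E[Up] = -8. Best-responding. ✓
Column (type θ₁), facing Down: Left gives 8, Right gives 10. Proposed Left is not best — profitable deviation exists. ✗
Column (type θ₂), facing Down: Left gives 13, Right gives 5. Proposed Left is best. ✓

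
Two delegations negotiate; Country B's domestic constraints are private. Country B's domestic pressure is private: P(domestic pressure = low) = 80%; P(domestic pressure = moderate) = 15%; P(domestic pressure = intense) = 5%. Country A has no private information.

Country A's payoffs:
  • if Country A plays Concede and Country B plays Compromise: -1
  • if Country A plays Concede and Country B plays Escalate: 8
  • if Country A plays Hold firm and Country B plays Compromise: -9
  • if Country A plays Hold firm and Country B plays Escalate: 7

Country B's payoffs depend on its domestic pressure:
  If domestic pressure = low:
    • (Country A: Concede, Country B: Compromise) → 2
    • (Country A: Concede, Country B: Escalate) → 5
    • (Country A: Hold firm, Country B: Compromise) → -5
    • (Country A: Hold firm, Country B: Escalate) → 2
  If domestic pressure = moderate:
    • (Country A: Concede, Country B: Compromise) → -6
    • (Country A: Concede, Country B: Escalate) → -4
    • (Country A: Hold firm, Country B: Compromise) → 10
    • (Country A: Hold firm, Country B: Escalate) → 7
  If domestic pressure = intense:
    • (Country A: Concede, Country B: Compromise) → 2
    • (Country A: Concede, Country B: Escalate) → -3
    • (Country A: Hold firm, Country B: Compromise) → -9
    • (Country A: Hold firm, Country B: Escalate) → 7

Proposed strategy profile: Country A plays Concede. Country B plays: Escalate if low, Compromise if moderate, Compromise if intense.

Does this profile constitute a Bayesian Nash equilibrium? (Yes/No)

No

A profile is a BNE iff every type of every player is best-responding given beliefs about the other side.
Country A plays Concede: E[Concede] = 0.8·(8) + 0.15·(-1) + 0.05·(-1) = 6.2; E[Hold firm] = 3.8. Best-responding. ✓
Country B (domestic pressure low), facing Concede: Compromise gives 2, Escalate gives 5. Proposed Escalate is best. ✓
Country B (domestic pressure moderate), facing Concede: Compromise gives -6, Escalate gives -4. Proposed Compromise is not best — profitable deviation exists. ✗
Country B (domestic pressure intense), facing Concede: Compromise gives 2, Escalate gives -3. Proposed Compromise is best. ✓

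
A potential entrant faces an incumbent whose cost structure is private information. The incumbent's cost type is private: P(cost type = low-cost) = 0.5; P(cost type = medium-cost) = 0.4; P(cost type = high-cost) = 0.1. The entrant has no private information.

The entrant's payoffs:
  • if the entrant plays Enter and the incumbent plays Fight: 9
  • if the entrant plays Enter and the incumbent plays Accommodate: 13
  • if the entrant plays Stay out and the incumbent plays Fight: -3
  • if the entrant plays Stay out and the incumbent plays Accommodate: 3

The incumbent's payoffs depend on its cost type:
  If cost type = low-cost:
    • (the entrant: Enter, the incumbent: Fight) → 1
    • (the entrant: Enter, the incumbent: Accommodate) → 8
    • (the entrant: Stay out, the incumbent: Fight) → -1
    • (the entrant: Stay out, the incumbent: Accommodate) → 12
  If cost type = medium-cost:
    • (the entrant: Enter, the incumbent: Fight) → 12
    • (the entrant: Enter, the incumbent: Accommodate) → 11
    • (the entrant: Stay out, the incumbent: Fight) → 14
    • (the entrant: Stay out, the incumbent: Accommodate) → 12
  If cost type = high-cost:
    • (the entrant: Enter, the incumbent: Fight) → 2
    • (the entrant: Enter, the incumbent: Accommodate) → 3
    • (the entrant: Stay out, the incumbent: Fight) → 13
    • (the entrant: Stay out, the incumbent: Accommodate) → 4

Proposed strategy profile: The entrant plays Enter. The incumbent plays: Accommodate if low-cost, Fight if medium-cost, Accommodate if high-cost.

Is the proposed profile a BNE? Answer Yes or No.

The entrant plays Enter: E[Enter] = 0.5·(13) + 0.4·(9) + 0.1·(13) = 11.4; E[Stay out] = 0.6. Best-responding. ✓
The incumbent (cost type low-cost), facing Enter: Fight gives 1, Accommodate gives 8. Proposed Accommodate is best. ✓
The incumbent (cost type medium-cost), facing Enter: Fight gives 12, Accommodate gives 11. Proposed Fight is best. ✓
The incumbent (cost type high-cost), facing Enter: Fight gives 2, Accommodate gives 3. Proposed Accommodate is best. ✓

Yes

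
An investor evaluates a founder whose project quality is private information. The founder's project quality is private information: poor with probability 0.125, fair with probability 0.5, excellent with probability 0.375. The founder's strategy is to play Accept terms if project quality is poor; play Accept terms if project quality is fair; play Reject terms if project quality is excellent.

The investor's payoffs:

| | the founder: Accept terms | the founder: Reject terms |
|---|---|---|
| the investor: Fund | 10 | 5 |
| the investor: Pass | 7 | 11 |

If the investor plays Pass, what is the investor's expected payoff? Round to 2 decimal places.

Take the expectation over the founder's project quality, weighting each type's action by its prior probability.
E[Pass] = 0.125·7 + 0.5·7 + 0.375·11 = 0.875 + 3.5 + 4.125 = 8.5

8.50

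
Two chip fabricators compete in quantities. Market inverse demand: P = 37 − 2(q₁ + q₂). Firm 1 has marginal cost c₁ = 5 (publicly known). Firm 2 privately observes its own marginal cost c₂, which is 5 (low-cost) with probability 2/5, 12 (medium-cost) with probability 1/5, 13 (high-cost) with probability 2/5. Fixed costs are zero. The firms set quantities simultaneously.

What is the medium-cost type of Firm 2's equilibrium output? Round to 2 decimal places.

Type-c best response for Firm 2: q₂(c) = (37 − c)/4 − q₁/2.
Firm 1 maximizes expected profit; its first-order condition is 37 − 4q₁ − 2E[q₂] − 5 = 0.
Substituting E[q₂] and solving: E[c₂] = 9.6, so q₁ = (37 − 2·5 + 9.6)/6 = 6.1.
q₂(medium-cost) = (37 − 12 − 2·6.1)/4 = 3.2.

3.20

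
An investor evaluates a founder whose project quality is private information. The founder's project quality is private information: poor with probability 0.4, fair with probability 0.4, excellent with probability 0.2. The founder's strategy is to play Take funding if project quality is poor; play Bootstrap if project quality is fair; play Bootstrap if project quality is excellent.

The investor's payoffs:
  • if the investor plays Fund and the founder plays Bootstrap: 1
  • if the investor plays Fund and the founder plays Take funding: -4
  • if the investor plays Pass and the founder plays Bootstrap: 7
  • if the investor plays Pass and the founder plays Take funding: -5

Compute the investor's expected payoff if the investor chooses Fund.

E[Fund] = 0.4·(-4) + 0.4·1 + 0.2·1 = (-1.6) + 0.4 + 0.2 = -1

-1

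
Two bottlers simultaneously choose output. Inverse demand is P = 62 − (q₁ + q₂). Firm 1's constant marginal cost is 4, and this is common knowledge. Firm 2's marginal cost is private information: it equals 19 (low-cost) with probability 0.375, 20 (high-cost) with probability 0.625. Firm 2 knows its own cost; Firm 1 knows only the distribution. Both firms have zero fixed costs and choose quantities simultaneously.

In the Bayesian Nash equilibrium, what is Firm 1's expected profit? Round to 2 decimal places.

602.29

Firm 2 with cost c maximizes (62 − (q₁+q₂) − c)·q₂, giving q₂(c) = (62 − c − q₁)/2.
E[c₂] = 0.375·19 + 0.625·20 = 19.625
Firm 1's FOC against E[q₂] yields q₁ = (62 − 2·4 + E[c₂])/3 = (62 − 8 + 19.625)/3 = 24.5417.
E[P] = 62 − (q₁ + E[q₂]) = 28.5417; Firm 1's expected profit = (E[P] − 4)·q₁ = (28.5417 − 4)·24.5417 = 602.293.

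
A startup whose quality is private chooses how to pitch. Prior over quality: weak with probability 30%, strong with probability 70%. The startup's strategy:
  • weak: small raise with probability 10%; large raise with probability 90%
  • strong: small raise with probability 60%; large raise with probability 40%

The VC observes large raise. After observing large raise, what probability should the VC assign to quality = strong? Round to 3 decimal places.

0.509

P(large raise) = 0.3·0.9 + 0.7·0.4 = 0.55
P(strong | large raise) = (0.7·0.4) / 0.55 = 0.28 / 0.55 = 0.509091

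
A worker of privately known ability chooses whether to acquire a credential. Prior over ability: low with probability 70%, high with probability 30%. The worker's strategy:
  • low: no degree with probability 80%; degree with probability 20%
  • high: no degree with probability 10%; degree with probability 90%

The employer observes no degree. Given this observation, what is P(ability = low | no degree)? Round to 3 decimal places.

0.949

P(no degree) = 0.7·0.8 + 0.3·0.1 = 0.59
P(low | no degree) = (0.7·0.8) / 0.59 = 0.56 / 0.59 = 0.949153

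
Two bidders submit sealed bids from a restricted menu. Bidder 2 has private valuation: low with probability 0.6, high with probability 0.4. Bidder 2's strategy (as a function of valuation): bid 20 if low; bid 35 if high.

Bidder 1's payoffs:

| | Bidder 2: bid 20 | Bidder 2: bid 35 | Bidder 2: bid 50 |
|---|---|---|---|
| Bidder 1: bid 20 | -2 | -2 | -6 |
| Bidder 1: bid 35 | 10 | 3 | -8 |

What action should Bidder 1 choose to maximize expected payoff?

Compute Bidder 1's expected payoff for each action, taking the expectation over Bidder 2's type.
E[bid 20] = 0.6·(-2) + 0.4·(-2) = -2
E[bid 35] = 0.6·(10) + 0.4·(3) = 7.2
Best response: bid 35 (7.2 is the largest).

bid 35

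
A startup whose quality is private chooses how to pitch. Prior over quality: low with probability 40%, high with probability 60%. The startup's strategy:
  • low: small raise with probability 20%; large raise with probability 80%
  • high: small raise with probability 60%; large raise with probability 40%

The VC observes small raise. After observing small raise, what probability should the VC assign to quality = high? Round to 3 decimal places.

0.818

Apply Bayes' rule using the sender's strategy as the likelihood.
P(small raise) = 0.4·0.2 + 0.6·0.6 = 0.44
P(high | small raise) = (0.6·0.6) / 0.44 = 0.36 / 0.44 = 0.818182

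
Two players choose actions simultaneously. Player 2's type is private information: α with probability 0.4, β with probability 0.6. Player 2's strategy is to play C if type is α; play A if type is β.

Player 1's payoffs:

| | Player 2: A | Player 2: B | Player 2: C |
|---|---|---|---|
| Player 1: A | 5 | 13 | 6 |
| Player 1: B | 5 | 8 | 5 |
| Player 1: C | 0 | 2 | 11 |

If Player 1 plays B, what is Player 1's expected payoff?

E[B] = 0.4·5 + 0.6·5 = 2 + 3 = 5

5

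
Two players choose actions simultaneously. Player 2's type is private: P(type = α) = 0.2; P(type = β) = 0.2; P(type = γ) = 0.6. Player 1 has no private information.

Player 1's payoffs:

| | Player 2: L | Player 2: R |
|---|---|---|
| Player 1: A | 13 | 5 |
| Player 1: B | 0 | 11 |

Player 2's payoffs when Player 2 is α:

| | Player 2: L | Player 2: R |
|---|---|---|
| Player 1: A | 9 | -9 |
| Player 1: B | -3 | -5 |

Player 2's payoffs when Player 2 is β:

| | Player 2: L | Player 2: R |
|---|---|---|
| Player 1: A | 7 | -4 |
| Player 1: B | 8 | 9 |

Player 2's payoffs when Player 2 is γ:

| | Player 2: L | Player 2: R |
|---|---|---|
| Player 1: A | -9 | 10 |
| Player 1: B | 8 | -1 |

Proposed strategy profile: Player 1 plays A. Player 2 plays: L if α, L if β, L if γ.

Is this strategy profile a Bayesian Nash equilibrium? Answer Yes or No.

No

A profile is a BNE iff every type of every player is best-responding given beliefs about the other side.
Player 1 plays A: E[A] = 0.2·(13) + 0.2·(13) + 0.6·(13) = 13; E[B] = 0. Best-responding. ✓
Player 2 (type α), facing A: L gives 9, R gives -9. Proposed L is best. ✓
Player 2 (type β), facing A: L gives 7, R gives -4. Proposed L is best. ✓
Player 2 (type γ), facing A: L gives -9, R gives 10. Proposed L is not best — profitable deviation exists. ✗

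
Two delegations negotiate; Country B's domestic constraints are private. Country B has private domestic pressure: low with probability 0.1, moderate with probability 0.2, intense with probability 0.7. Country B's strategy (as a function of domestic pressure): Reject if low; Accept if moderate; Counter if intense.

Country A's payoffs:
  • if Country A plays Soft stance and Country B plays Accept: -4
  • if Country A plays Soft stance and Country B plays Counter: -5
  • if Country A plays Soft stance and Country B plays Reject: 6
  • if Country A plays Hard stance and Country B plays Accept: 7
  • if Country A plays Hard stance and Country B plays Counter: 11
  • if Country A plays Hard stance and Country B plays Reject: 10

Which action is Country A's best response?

E[Soft stance] = 0.1·(6) + 0.2·(-4) + 0.7·(-5) = -3.7
E[Hard stance] = 0.1·(10) + 0.2·(7) + 0.7·(11) = 10.1
Best response: Hard stance (10.1 is the largest).

Hard stance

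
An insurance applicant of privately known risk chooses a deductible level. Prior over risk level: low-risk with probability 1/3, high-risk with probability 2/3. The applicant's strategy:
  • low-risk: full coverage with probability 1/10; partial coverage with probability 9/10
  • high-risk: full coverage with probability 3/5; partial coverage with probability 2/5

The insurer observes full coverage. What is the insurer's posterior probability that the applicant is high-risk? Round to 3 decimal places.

P(full coverage) = (1/3)·(1/10) + (2/3)·(3/5) = 13/30
P(high-risk | full coverage) = ((2/3)·(3/5)) / (13/30) = (2/5) / (13/30) = 12/13

0.923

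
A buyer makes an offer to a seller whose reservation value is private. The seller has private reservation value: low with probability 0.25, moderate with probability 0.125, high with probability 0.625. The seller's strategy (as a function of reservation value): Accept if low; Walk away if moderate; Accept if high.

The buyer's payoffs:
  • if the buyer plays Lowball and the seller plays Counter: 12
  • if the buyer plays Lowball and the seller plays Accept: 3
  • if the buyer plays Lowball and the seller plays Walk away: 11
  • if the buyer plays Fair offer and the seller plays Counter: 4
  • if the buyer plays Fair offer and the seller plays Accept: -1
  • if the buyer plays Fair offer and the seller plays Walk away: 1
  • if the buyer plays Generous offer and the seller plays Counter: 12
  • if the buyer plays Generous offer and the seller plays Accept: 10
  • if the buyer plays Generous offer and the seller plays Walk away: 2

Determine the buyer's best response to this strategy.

Generous offer

E[Lowball] = 0.25·(3) + 0.125·(11) + 0.625·(3) = 4
E[Fair offer] = 0.25·(-1) + 0.125·(1) + 0.625·(-1) = -0.75
E[Generous offer] = 0.25·(10) + 0.125·(2) + 0.625·(10) = 9
Best response: Generous offer (9 is the largest).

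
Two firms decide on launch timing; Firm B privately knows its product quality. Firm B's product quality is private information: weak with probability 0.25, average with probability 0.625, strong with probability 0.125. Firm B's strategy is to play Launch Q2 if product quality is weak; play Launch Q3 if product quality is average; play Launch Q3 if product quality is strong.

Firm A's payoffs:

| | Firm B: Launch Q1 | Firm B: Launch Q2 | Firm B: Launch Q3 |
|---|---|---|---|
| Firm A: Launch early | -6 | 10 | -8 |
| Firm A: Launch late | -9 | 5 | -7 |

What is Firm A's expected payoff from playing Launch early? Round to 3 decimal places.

-3.500

Take the expectation over Firm B's product quality, weighting each type's action by its prior probability.
E[Launch early] = 0.25·10 + 0.625·(-8) + 0.125·(-8) = 2.5 + (-5) + (-1) = -3.5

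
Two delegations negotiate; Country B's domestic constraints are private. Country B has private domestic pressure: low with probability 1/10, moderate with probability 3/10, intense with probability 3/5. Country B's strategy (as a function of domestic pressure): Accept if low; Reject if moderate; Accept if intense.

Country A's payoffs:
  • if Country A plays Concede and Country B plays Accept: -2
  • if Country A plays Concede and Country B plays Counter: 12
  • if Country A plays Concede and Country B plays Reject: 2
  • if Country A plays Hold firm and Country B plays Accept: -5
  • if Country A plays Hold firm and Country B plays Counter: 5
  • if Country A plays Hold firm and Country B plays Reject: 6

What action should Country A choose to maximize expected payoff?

Concede

Compute Country A's expected payoff for each action, taking the expectation over Country B's type.
E[Concede] = 1/10·(-2) + 3/10·(2) + 3/5·(-2) = -4/5
E[Hold firm] = 1/10·(-5) + 3/10·(6) + 3/5·(-5) = -17/10
Best response: Concede (-4/5 is the largest).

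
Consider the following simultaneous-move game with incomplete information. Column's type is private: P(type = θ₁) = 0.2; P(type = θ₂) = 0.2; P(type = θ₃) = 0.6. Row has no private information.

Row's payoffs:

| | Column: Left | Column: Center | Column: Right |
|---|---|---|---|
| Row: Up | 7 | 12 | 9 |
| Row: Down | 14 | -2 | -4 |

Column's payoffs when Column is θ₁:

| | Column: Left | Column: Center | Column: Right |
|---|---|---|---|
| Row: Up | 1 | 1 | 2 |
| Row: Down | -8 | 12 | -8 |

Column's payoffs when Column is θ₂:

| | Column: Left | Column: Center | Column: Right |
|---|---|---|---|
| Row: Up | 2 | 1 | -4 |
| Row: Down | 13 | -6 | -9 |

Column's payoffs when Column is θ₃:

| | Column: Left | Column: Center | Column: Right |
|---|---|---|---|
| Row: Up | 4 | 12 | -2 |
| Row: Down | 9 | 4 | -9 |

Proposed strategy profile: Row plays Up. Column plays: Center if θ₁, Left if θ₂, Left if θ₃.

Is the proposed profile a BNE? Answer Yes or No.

Row plays Up: E[Up] = 0.2·(12) + 0.2·(7) + 0.6·(7) = 8; E[Down] = 10.8. Not best-responding. ✗
Column (type θ₁), facing Up: Left gives 1, Center gives 1, Right gives 2. Proposed Center is not best — profitable deviation exists. ✗
Column (type θ₂), facing Up: Left gives 2, Center gives 1, Right gives -4. Proposed Left is best. ✓
Column (type θ₃), facing Up: Left gives 4, Center gives 12, Right gives -2. Proposed Left is not best — profitable deviation exists. ✗

No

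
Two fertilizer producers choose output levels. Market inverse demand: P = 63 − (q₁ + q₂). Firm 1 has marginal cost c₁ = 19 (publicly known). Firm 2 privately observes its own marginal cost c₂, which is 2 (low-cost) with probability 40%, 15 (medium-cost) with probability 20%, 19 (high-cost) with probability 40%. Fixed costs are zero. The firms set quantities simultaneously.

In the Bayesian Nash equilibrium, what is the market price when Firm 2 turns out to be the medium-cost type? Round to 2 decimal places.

Type-c best response for Firm 2: q₂(c) = (63 − c)/2 − q₁/2.
Firm 1 maximizes expected profit; its first-order condition is 63 − 2q₁ − E[q₂] − 19 = 0.
Substituting E[q₂] and solving: E[c₂] = 11.4, so q₁ = (63 − 2·19 + 11.4)/3 = 12.1333.
q₂(medium-cost) = 17.9333, so P = 63 − (12.1333 + 17.9333) = 32.9333.

32.93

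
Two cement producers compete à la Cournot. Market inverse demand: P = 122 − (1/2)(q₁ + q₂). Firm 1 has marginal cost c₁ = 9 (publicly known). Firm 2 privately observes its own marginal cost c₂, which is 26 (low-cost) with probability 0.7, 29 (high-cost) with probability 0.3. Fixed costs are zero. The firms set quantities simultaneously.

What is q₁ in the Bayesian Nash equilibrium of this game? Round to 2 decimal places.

Firm 2 with cost c maximizes (122 − (1/2)(q₁+q₂) − c)·q₂, giving q₂(c) = (122 − c − (1/2)q₁).
E[c₂] = 0.7·26 + 0.3·29 = 26.9
Firm 1's FOC against E[q₂] yields q₁ = (122 − 2·9 + E[c₂])/(3/2) = (122 − 18 + 26.9)/(3/2) = 87.2667.

87.27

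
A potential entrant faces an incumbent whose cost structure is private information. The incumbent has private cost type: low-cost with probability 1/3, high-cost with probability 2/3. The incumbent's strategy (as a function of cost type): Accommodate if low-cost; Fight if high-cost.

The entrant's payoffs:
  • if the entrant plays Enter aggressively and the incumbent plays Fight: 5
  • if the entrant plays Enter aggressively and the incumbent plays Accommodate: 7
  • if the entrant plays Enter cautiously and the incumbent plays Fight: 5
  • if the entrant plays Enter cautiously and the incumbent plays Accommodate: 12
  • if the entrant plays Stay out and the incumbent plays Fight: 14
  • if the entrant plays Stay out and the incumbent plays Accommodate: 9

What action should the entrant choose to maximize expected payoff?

Stay out

E[Enter aggressively] = 1/3·(7) + 2/3·(5) = 17/3
E[Enter cautiously] = 1/3·(12) + 2/3·(5) = 22/3
E[Stay out] = 1/3·(9) + 2/3·(14) = 37/3
Best response: Stay out (37/3 is the largest).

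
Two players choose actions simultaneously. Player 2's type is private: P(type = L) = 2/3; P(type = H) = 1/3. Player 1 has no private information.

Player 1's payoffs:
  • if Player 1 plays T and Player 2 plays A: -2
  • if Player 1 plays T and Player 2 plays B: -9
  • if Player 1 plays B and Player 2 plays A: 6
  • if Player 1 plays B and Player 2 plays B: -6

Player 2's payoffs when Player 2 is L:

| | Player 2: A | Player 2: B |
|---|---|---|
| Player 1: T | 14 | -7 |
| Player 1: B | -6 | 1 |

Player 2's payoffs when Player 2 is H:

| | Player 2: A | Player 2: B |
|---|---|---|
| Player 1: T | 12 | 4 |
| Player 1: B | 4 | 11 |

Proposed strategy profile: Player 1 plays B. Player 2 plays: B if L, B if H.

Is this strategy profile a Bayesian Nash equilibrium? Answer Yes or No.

Player 1 plays B: E[B] = 2/3·(-6) + 1/3·(-6) = -6; E[T] = -9. Best-responding. ✓
Player 2 (type L), facing B: A gives -6, B gives 1. Proposed B is best. ✓
Player 2 (type H), facing B: A gives 4, B gives 11. Proposed B is best. ✓

Yes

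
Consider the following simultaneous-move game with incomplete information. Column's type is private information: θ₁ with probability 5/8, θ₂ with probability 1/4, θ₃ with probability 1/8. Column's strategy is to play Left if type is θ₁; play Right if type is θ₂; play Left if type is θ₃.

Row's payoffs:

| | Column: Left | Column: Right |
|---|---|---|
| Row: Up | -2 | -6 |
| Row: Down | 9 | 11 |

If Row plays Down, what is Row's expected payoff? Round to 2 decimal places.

9.50

Take the expectation over Column's type, weighting each type's action by its prior probability.
E[Down] = 5/8·9 + 1/4·11 + 1/8·9 = 45/8 + 11/4 + 9/8 = 19/2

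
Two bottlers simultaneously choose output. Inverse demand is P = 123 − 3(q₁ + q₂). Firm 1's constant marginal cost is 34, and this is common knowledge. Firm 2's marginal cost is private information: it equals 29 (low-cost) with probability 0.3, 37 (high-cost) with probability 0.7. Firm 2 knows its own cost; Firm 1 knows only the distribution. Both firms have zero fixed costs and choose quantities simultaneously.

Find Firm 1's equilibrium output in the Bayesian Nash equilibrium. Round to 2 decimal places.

9.96

Firm 2 with cost c maximizes (123 − 3(q₁+q₂) − c)·q₂, giving q₂(c) = (123 − c − 3q₁)/6.
E[c₂] = 0.3·29 + 0.7·37 = 34.6
Firm 1's FOC against E[q₂] yields q₁ = (123 − 2·34 + E[c₂])/9 = (123 − 68 + 34.6)/9 = 9.95556.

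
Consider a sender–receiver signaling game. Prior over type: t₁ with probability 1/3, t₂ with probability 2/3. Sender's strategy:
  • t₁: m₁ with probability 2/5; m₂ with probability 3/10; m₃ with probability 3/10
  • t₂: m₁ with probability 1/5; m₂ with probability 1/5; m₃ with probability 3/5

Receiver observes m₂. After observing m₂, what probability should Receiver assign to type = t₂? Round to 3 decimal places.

P(m₂) = (1/3)·(3/10) + (2/3)·(1/5) = 7/30
P(t₂ | m₂) = ((2/3)·(1/5)) / (7/30) = (2/15) / (7/30) = 4/7

0.571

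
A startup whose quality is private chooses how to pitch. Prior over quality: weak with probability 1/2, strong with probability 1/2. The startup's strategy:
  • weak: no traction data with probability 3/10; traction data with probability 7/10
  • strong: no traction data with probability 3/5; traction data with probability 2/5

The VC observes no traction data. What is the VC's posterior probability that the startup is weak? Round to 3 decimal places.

0.333

P(no traction data) = (1/2)·(3/10) + (1/2)·(3/5) = 9/20
P(weak | no traction data) = ((1/2)·(3/10)) / (9/20) = (3/20) / (9/20) = 1/3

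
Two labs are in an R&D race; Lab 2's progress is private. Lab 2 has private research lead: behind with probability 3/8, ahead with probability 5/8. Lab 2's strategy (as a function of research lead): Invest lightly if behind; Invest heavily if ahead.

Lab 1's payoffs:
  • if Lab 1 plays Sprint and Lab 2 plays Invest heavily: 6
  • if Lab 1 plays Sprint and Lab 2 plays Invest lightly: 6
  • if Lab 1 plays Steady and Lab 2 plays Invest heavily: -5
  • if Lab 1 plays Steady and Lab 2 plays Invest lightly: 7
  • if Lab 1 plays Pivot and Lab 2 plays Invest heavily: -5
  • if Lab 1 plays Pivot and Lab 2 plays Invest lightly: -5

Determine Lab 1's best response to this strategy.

Sprint

Compute Lab 1's expected payoff for each action, taking the expectation over Lab 2's type.
E[Sprint] = 3/8·(6) + 5/8·(6) = 6
E[Steady] = 3/8·(7) + 5/8·(-5) = -1/2
E[Pivot] = 3/8·(-5) + 5/8·(-5) = -5
Best response: Sprint (6 is the largest).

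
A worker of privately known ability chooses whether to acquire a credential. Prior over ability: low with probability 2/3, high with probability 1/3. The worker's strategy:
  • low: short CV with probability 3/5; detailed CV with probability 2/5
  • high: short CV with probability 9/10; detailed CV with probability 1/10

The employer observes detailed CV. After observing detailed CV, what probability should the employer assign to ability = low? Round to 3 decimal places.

Apply Bayes' rule using the sender's strategy as the likelihood.
P(detailed CV) = (2/3)·(2/5) + (1/3)·(1/10) = 3/10
P(low | detailed CV) = ((2/3)·(2/5)) / (3/10) = (4/15) / (3/10) = 8/9

0.889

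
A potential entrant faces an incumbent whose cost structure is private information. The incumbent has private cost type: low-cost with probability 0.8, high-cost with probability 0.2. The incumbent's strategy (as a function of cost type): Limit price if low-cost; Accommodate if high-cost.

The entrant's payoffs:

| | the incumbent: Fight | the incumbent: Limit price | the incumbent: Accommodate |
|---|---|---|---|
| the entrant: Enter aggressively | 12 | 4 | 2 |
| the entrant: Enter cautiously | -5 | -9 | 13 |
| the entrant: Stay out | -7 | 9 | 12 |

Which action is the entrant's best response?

E[Enter aggressively] = 0.8·(4) + 0.2·(2) = 3.6
E[Enter cautiously] = 0.8·(-9) + 0.2·(13) = -4.6
E[Stay out] = 0.8·(9) + 0.2·(12) = 9.6
Best response: Stay out (9.6 is the largest).

Stay out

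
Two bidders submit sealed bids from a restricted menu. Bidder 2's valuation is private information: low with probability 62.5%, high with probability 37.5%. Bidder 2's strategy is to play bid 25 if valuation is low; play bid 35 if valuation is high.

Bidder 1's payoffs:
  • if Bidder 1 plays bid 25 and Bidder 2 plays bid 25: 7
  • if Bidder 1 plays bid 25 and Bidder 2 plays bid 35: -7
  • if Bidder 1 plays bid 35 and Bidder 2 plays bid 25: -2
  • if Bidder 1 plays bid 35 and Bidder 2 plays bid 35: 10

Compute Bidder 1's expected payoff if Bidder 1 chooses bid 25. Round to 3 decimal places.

Take the expectation over Bidder 2's valuation, weighting each type's action by its prior probability.
E[bid 25] = 0.625·7 + 0.375·(-7) = 4.375 + (-2.625) = 1.75

1.750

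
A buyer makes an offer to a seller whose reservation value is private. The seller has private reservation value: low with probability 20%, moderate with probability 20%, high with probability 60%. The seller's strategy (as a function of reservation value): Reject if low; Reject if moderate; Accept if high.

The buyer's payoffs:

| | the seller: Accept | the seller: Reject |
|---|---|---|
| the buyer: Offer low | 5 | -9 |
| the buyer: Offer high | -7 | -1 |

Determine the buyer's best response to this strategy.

Offer low

E[Offer low] = 0.2·(-9) + 0.2·(-9) + 0.6·(5) = -0.6
E[Offer high] = 0.2·(-1) + 0.2·(-1) + 0.6·(-7) = -4.6
Best response: Offer low (-0.6 is the largest).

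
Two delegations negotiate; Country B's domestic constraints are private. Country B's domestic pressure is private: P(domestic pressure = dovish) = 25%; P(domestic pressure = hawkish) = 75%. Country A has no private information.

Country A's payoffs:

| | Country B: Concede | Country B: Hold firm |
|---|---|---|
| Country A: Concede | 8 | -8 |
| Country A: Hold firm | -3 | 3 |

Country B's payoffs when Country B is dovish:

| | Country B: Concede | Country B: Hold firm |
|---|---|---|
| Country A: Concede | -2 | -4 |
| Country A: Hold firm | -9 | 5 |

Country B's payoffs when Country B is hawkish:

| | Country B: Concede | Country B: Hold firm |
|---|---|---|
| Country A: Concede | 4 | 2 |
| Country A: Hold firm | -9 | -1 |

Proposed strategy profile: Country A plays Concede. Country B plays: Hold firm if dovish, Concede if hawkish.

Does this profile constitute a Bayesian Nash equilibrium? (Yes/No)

Country A plays Concede: E[Concede] = 0.25·(-8) + 0.75·(8) = 4; E[Hold firm] = -1.5. Best-responding. ✓
Country B (domestic pressure dovish), facing Concede: Concede gives -2, Hold firm gives -4. Proposed Hold firm is not best — profitable deviation exists. ✗
Country B (domestic pressure hawkish), facing Concede: Concede gives 4, Hold firm gives 2. Proposed Concede is best. ✓

No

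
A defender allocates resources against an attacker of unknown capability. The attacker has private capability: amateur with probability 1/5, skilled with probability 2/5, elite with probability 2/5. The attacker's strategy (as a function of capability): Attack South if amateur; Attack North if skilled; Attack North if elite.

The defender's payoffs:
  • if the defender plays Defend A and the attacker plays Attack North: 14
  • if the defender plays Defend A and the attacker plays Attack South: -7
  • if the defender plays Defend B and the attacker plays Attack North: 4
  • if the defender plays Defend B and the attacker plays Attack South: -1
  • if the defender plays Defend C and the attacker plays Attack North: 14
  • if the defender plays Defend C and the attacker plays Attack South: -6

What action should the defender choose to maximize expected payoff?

E[Defend A] = 1/5·(-7) + 2/5·(14) + 2/5·(14) = 49/5
E[Defend B] = 1/5·(-1) + 2/5·(4) + 2/5·(4) = 3
E[Defend C] = 1/5·(-6) + 2/5·(14) + 2/5·(14) = 10
Best response: Defend C (10 is the largest).

Defend C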